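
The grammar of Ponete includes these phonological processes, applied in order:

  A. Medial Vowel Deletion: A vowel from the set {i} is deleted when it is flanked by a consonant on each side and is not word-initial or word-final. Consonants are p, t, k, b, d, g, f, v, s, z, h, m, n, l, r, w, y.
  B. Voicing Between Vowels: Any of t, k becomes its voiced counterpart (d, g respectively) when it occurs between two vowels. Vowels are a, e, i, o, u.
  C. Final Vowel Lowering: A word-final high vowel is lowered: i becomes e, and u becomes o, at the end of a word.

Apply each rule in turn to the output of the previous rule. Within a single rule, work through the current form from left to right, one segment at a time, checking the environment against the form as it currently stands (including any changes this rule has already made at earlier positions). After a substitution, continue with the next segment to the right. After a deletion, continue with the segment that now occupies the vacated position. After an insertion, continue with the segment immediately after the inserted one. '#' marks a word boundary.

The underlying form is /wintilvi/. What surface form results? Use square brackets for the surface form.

[wntlve]

A Medial Vowel Deletion: [wintilvi] → [wntlvi]
B Voicing Between Vowels: no change — [wntlvi]
C Final Vowel Lowering: [wntlvi] → [wntlve]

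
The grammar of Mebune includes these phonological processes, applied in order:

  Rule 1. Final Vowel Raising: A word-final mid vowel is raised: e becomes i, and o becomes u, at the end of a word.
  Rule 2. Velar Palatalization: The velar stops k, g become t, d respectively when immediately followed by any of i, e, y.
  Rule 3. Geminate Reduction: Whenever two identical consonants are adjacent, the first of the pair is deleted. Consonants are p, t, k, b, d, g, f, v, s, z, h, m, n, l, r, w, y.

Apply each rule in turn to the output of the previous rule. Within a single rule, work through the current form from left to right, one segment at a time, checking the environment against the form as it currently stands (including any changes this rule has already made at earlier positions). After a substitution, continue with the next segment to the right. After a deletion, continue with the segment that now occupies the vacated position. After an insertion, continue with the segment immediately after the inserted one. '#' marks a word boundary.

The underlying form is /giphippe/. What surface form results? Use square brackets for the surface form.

Rule 1 Final Vowel Raising: [giphippe] → [giphippi]
Rule 2 Velar Palatalization: [giphippi] → [diphippi]
Rule 3 Geminate Reduction: [diphippi] → [diphipi]

[diphipi]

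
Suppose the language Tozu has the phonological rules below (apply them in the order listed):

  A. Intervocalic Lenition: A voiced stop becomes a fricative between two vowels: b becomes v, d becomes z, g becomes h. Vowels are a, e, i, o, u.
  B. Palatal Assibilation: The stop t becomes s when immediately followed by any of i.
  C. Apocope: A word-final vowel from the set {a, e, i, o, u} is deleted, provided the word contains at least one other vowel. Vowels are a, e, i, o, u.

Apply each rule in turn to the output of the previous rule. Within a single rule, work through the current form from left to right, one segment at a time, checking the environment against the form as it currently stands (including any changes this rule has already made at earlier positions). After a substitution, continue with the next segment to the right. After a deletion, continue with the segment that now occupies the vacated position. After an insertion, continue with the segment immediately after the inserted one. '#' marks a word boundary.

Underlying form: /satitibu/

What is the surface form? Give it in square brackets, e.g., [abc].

A Intervocalic Lenition: [satitibu] → [satitivu]
B Palatal Assibilation: [satitivu] → [sasisivu]
C Apocope: [sasisivu] → [sasisiv]

[sasisiv]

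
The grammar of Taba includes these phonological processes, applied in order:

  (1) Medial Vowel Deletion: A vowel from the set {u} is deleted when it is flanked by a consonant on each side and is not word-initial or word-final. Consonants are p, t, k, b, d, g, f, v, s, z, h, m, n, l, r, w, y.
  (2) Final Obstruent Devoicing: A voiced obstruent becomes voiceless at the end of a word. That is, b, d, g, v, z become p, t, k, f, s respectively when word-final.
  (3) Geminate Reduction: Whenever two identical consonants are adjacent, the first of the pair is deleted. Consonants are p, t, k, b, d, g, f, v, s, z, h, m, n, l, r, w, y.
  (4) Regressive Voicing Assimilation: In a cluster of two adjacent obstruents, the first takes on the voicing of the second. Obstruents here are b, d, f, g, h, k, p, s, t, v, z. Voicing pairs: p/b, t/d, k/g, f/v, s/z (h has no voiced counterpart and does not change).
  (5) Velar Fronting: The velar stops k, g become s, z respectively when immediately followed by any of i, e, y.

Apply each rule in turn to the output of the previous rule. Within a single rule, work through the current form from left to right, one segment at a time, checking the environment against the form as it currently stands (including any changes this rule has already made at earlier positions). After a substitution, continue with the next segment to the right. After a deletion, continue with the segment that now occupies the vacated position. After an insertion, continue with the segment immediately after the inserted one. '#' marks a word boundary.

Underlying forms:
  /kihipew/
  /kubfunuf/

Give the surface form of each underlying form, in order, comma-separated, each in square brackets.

/kihipew/:
  (1) Medial Vowel Deletion: no change — [kihipew]
  (2) Final Obstruent Devoicing: no change — [kihipew]
  (3) Geminate Reduction: no change — [kihipew]
  (4) Regressive Voicing Assimilation: no change — [kihipew]
  (5) Velar Fronting: [kihipew] → [sihipew]
/kubfunuf/:
  (1) Medial Vowel Deletion: [kubfunuf] → [kbfnf]
  (2) Final Obstruent Devoicing: no change — [kbfnf]
  (3) Geminate Reduction: no change — [kbfnf]
  (4) Regressive Voicing Assimilation: [kbfnf] → [gpfnf]
  (5) Velar Fronting: no change — [gpfnf]

[sihipew], [gpfnf]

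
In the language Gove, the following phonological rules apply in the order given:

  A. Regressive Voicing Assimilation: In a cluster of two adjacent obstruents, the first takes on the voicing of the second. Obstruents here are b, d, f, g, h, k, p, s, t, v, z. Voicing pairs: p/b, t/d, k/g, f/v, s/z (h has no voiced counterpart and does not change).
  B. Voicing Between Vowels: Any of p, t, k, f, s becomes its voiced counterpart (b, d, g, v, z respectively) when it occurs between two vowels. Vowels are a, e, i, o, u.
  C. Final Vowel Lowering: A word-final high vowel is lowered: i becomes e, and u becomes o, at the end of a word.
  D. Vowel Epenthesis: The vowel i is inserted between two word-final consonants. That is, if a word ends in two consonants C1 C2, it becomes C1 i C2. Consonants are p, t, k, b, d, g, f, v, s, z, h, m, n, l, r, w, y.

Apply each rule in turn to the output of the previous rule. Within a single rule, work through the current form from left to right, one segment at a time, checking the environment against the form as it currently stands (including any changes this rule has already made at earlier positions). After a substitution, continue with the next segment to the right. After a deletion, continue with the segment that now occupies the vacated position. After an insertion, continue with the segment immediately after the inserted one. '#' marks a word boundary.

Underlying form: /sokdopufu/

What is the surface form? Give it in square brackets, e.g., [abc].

A Regressive Voicing Assimilation: [sokdopufu] → [sogdopufu]
B Voicing Between Vowels: [sogdopufu] → [sogdobuvu]
C Final Vowel Lowering: [sogdobuvu] → [sogdobuvo]
D Vowel Epenthesis: no change — [sogdobuvo]

[sogdobuvo]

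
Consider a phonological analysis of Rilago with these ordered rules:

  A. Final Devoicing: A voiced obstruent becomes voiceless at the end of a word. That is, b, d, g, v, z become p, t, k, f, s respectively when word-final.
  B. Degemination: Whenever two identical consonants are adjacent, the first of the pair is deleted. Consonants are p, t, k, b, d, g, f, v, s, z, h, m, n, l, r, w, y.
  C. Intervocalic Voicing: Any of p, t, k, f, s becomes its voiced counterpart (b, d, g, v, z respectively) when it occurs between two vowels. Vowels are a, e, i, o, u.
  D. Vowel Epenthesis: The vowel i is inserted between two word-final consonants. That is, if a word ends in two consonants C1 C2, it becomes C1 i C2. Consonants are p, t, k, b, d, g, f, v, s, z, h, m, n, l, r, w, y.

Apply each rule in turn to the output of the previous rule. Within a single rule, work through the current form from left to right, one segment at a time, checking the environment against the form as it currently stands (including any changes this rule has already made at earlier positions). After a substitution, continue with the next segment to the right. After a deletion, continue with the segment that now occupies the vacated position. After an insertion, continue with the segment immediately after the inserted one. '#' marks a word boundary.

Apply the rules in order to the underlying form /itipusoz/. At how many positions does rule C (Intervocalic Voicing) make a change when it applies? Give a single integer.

3

A Final Devoicing: [itipusoz] → [itipusos]
B Degemination: no change — [itipusos]
C Intervocalic Voicing: [itipusos] → [idibuzos]
D Vowel Epenthesis: no change — [idibuzos]
Rule C changed 3 position(s).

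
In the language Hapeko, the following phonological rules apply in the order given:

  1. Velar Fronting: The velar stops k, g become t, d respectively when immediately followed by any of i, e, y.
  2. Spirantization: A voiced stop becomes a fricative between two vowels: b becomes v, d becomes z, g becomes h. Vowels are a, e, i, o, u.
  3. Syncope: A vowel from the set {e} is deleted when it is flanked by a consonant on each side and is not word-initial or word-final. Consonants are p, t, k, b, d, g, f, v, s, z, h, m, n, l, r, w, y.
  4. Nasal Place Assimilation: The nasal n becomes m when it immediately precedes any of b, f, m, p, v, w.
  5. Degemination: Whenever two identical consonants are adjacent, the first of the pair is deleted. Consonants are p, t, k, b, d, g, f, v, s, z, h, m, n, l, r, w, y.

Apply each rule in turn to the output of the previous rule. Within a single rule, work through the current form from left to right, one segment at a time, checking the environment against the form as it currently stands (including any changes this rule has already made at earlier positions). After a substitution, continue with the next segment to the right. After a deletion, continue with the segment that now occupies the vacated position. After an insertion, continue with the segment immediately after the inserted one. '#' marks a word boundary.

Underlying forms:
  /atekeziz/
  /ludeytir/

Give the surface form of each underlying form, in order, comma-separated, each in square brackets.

/atekeziz/:
  1 Velar Fronting: [atekeziz] → [ateteziz]
  2 Spirantization: no change — [ateteziz]
  3 Syncope: [ateteziz] → [attziz]
  4 Nasal Place Assimilation: no change — [attziz]
  5 Degemination: [attziz] → [atziz]
/ludeytir/:
  1 Velar Fronting: no change — [ludeytir]
  2 Spirantization: [ludeytir] → [luzeytir]
  3 Syncope: [luzeytir] → [luzytir]
  4 Nasal Place Assimilation: no change — [luzytir]
  5 Degemination: no change — [luzytir]

[atziz], [luzytir]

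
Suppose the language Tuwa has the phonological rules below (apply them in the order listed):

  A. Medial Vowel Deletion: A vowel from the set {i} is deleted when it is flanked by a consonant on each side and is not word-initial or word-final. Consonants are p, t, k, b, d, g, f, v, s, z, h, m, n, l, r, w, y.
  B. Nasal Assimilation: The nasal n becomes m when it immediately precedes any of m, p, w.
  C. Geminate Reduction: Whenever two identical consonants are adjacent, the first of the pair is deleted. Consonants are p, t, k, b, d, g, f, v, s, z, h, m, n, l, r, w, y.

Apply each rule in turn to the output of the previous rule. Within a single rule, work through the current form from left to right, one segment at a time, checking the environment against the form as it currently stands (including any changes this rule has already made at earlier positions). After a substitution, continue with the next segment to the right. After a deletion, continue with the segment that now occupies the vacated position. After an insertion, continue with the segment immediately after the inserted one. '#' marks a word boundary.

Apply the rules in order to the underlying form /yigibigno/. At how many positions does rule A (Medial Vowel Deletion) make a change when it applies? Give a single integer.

A Medial Vowel Deletion: [yigibigno] → [ygbgno]
B Nasal Assimilation: no change — [ygbgno]
C Geminate Reduction: no change — [ygbgno]
Rule A changed 3 position(s).

3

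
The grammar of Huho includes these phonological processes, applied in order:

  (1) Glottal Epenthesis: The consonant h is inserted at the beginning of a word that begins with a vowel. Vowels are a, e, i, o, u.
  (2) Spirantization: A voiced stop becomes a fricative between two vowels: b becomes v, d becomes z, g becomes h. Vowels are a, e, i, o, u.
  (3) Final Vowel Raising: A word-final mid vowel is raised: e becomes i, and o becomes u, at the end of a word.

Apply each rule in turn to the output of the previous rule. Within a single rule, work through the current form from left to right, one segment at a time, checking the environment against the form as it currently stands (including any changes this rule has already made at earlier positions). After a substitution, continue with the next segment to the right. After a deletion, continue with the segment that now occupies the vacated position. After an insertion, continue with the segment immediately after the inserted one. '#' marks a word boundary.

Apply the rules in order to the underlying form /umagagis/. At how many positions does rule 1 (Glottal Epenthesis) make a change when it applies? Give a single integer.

(1) Glottal Epenthesis: [umagagis] → [humagagis]
(2) Spirantization: [humagagis] → [humahahis]
(3) Final Vowel Raising: no change — [humahahis]
Rule 1 changed 1 position(s).

1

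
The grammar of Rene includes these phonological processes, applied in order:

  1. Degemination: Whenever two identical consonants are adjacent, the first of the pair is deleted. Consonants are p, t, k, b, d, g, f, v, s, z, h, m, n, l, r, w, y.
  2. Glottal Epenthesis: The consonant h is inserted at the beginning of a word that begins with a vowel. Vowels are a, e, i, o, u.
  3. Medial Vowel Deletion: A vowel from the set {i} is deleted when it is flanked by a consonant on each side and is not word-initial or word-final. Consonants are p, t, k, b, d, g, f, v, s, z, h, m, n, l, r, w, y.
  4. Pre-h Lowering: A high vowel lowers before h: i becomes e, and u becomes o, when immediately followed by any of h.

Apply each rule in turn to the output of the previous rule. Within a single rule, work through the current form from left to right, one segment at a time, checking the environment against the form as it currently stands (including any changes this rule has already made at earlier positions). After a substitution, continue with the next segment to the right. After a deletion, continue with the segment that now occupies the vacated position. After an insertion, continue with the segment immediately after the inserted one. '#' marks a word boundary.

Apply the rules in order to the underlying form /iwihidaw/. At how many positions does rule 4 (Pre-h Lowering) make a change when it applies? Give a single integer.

0

1 Degemination: no change — [iwihidaw]
2 Glottal Epenthesis: [iwihidaw] → [hiwihidaw]
3 Medial Vowel Deletion: [hiwihidaw] → [hwhdaw]
4 Pre-h Lowering: no change — [hwhdaw]
Rule 4 changed 0 position(s).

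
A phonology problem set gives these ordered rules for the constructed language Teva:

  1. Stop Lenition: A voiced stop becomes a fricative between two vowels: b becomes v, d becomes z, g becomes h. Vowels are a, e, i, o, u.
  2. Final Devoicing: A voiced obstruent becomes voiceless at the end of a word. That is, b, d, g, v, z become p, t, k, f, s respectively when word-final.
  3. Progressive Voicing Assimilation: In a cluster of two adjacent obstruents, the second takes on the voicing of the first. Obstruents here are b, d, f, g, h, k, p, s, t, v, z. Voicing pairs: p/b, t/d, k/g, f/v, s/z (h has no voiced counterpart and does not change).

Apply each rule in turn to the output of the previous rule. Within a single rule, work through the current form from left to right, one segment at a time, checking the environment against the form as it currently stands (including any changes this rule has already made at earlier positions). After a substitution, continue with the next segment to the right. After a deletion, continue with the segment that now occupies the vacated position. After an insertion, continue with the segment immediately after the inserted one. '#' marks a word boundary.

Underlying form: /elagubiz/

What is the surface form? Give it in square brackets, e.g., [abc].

[elahuvis]

1 Stop Lenition: [elagubiz] → [elahuviz]
2 Final Devoicing: [elahuviz] → [elahuvis]
3 Progressive Voicing Assimilation: no change — [elahuvis]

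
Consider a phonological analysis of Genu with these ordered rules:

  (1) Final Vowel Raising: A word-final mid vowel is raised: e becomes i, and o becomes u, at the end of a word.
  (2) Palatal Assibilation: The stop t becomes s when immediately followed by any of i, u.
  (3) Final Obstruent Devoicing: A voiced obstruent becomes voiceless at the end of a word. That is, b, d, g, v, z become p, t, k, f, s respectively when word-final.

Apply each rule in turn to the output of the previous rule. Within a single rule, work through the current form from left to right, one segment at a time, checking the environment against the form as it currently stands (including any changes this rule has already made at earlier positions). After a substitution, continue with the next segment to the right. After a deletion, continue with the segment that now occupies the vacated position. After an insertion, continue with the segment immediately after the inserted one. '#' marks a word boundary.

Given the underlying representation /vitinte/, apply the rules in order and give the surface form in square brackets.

[visinsi]

(1) Final Vowel Raising: [vitinte] → [vitinti]
(2) Palatal Assibilation: [vitinti] → [visinsi]
(3) Final Obstruent Devoicing: no change — [visinsi]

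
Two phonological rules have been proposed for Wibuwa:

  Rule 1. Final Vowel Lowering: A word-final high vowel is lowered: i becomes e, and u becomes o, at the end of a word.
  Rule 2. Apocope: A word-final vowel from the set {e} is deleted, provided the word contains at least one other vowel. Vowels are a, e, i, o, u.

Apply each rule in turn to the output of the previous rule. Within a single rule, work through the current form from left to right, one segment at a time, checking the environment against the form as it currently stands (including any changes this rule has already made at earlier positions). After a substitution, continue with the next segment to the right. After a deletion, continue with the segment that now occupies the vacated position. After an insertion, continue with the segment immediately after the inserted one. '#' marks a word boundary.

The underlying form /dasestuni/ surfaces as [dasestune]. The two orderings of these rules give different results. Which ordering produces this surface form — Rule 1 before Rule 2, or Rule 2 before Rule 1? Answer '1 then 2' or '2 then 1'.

Order 1 then 2:
  1 Final Vowel Lowering: [dasestuni] → [dasestune]
  2 Apocope: [dasestune] → [dasestun]
  result: [dasestun]
Order 2 then 1:
  2 Apocope: no change — [dasestuni]
  1 Final Vowel Lowering: [dasestuni] → [dasestune]
  result: [dasestune]

2 then 1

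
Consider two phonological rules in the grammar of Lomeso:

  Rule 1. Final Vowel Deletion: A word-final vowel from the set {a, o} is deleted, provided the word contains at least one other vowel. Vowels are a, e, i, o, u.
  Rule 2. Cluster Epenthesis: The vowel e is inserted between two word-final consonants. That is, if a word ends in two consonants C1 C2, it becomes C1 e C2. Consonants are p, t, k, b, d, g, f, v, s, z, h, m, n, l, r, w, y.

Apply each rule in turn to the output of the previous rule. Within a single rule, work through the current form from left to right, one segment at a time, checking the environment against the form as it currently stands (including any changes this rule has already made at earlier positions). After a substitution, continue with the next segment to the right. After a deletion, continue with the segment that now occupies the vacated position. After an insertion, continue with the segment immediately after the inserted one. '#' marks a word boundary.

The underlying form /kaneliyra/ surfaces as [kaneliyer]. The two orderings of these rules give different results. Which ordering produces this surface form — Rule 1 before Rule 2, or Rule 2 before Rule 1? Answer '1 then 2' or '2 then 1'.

1 then 2

Order 1 then 2:
  1 Final Vowel Deletion: [kaneliyra] → [kaneliyr]
  2 Cluster Epenthesis: [kaneliyr] → [kaneliyer]
  result: [kaneliyer]
Order 2 then 1:
  2 Cluster Epenthesis: no change — [kaneliyra]
  1 Final Vowel Deletion: [kaneliyra] → [kaneliyr]
  result: [kaneliyr]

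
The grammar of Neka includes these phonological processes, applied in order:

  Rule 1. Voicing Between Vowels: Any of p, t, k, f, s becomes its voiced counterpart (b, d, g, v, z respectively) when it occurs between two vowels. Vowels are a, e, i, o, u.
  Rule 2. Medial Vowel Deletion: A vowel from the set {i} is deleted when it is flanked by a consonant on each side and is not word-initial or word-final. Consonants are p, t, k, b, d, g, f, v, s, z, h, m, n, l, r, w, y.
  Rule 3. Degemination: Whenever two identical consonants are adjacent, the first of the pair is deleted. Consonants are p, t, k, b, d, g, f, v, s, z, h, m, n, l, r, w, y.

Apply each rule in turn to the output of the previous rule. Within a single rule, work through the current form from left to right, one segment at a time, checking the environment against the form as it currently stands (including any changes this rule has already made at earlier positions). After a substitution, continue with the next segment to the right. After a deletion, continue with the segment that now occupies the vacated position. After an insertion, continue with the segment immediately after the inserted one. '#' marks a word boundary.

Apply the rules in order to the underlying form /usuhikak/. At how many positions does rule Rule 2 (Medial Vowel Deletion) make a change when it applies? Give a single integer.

1

Rule 1 Voicing Between Vowels: [usuhikak] → [uzuhigak]
Rule 2 Medial Vowel Deletion: [uzuhigak] → [uzuhgak]
Rule 3 Degemination: no change — [uzuhgak]
Rule Rule 2 changed 1 position(s).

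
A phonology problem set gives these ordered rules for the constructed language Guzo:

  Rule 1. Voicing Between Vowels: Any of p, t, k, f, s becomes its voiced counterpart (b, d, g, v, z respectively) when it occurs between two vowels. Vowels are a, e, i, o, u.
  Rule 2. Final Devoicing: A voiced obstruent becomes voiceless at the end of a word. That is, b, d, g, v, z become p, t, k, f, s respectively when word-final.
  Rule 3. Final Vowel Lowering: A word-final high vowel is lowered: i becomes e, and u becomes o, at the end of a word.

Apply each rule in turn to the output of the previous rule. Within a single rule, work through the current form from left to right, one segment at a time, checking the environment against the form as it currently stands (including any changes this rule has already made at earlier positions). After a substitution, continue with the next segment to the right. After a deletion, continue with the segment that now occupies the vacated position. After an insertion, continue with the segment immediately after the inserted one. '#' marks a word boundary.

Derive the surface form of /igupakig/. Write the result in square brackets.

Rule 1 Voicing Between Vowels: [igupakig] → [igubagig]
Rule 2 Final Devoicing: [igubagig] → [igubagik]
Rule 3 Final Vowel Lowering: no change — [igubagik]

[igubagik]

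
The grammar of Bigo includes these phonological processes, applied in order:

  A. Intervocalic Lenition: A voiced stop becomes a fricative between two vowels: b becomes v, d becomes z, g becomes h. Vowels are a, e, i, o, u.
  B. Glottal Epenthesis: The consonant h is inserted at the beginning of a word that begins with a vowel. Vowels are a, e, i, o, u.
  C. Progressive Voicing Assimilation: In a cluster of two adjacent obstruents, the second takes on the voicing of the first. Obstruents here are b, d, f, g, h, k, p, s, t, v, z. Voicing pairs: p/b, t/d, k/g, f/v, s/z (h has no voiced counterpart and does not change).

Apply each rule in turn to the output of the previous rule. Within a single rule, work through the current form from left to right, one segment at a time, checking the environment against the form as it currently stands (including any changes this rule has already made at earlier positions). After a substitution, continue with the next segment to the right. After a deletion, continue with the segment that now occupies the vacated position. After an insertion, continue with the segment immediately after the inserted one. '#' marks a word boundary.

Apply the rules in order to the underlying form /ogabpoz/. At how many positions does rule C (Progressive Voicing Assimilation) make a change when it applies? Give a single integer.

1

A Intervocalic Lenition: [ogabpoz] → [ohabpoz]
B Glottal Epenthesis: [ohabpoz] → [hohabpoz]
C Progressive Voicing Assimilation: [hohabpoz] → [hohabboz]
Rule C changed 1 position(s).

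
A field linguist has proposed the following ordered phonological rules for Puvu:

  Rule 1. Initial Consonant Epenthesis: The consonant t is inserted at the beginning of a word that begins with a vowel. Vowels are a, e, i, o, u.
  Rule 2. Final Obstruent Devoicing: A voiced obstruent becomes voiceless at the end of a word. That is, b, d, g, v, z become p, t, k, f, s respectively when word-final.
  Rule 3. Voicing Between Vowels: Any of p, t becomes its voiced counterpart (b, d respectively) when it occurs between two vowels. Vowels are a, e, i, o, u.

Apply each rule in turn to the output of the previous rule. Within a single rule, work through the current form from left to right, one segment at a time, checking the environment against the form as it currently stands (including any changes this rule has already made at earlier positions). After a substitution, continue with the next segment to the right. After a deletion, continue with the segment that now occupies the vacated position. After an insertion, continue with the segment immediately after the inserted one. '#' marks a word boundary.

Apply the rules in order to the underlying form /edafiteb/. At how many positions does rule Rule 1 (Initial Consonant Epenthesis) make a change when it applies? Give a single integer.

1

Rule 1 Initial Consonant Epenthesis: [edafiteb] → [tedafiteb]
Rule 2 Final Obstruent Devoicing: [tedafiteb] → [tedafitep]
Rule 3 Voicing Between Vowels: [tedafitep] → [tedafidep]
Rule Rule 1 changed 1 position(s).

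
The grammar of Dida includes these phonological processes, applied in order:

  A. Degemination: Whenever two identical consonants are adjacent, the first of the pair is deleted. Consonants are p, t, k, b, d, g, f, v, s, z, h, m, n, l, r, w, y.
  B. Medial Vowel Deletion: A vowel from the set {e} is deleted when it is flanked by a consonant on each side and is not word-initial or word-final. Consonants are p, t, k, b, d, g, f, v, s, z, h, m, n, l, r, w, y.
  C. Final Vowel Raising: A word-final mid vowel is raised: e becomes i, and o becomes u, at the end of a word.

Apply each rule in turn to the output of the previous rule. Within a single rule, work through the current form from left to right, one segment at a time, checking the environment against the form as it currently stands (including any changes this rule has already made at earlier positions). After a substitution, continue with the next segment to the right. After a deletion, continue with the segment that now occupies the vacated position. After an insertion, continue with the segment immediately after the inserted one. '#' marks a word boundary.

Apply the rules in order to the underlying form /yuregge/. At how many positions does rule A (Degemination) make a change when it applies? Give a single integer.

A Degemination: [yuregge] → [yurege]
B Medial Vowel Deletion: [yurege] → [yurge]
C Final Vowel Raising: [yurge] → [yurgi]
Rule A changed 1 position(s).

1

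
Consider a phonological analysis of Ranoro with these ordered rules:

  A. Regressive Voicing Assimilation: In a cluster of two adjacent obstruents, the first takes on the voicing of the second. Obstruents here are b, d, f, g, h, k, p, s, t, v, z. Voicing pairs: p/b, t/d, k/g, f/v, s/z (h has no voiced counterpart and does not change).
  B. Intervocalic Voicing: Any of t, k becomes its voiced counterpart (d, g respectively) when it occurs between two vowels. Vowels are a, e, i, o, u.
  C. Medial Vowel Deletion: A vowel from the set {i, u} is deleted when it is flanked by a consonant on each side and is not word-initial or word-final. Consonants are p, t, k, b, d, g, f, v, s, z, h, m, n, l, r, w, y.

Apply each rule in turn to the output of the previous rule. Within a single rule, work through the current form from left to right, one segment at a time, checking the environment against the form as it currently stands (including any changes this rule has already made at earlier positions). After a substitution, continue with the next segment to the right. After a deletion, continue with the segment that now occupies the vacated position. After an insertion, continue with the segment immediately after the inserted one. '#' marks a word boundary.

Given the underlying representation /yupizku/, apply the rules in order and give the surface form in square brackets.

A Regressive Voicing Assimilation: [yupizku] → [yupisku]
B Intervocalic Voicing: no change — [yupisku]
C Medial Vowel Deletion: [yupisku] → [ypsku]

[ypsku]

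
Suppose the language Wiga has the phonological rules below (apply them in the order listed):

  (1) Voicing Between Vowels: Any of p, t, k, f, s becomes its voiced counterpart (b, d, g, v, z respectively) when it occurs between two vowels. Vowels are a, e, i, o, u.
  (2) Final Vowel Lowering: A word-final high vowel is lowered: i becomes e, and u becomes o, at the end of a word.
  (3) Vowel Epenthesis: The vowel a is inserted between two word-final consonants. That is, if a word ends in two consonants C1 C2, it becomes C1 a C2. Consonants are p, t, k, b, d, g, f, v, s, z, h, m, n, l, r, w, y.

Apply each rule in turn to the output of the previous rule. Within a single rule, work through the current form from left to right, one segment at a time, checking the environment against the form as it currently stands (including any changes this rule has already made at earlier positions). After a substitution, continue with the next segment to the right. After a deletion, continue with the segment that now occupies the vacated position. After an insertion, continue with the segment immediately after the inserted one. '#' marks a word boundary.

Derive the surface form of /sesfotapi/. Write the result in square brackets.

[sesfodabe]

(1) Voicing Between Vowels: [sesfotapi] → [sesfodabi]
(2) Final Vowel Lowering: [sesfodabi] → [sesfodabe]
(3) Vowel Epenthesis: no change — [sesfodabe]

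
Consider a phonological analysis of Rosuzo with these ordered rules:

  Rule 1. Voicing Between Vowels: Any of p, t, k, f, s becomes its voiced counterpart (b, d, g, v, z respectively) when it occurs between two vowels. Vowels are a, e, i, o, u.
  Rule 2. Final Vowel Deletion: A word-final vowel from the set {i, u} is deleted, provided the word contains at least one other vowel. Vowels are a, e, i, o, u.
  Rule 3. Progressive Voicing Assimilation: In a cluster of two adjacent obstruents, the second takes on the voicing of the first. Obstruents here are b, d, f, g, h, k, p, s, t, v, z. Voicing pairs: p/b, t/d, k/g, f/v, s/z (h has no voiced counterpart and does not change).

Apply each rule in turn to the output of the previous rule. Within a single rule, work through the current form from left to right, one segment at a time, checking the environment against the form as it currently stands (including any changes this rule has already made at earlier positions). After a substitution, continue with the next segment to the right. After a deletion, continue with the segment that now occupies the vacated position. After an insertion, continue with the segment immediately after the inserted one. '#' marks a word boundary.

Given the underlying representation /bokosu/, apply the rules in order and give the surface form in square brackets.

[bogoz]

Rule 1 Voicing Between Vowels: [bokosu] → [bogozu]
Rule 2 Final Vowel Deletion: [bogozu] → [bogoz]
Rule 3 Progressive Voicing Assimilation: no change — [bogoz]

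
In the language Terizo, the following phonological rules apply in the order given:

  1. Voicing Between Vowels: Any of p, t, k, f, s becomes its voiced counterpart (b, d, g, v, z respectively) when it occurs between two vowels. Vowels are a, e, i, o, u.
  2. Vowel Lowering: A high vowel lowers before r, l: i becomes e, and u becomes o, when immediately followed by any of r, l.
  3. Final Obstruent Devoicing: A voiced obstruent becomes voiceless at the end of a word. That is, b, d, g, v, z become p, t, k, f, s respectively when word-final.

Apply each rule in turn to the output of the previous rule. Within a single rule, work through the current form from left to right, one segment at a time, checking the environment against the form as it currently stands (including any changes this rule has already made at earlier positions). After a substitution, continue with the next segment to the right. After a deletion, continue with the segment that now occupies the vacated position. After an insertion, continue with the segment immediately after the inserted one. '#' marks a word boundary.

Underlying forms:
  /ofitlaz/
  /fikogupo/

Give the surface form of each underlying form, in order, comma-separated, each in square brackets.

[ovitlas], [figogubo]

/ofitlaz/:
  1 Voicing Between Vowels: [ofitlaz] → [ovitlaz]
  2 Vowel Lowering: no change — [ovitlaz]
  3 Final Obstruent Devoicing: [ovitlaz] → [ovitlas]
/fikogupo/:
  1 Voicing Between Vowels: [fikogupo] → [figogubo]
  2 Vowel Lowering: no change — [figogubo]
  3 Final Obstruent Devoicing: no change — [figogubo]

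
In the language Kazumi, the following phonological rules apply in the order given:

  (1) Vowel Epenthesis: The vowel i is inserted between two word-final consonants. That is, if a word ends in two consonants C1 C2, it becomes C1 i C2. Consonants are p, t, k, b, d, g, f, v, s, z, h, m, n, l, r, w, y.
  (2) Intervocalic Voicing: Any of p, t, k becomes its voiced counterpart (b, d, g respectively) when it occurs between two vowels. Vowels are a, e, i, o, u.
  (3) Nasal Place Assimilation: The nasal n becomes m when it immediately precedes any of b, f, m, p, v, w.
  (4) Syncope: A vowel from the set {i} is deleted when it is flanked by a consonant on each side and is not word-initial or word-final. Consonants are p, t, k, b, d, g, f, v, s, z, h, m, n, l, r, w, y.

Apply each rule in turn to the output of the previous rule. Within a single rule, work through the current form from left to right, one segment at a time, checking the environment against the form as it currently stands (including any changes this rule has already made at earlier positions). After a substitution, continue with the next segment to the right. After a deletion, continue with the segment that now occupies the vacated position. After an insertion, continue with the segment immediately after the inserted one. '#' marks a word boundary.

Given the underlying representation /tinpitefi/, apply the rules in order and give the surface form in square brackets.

(1) Vowel Epenthesis: no change — [tinpitefi]
(2) Intervocalic Voicing: [tinpitefi] → [tinpidefi]
(3) Nasal Place Assimilation: [tinpidefi] → [timpidefi]
(4) Syncope: [timpidefi] → [tmpdefi]

[tmpdefi]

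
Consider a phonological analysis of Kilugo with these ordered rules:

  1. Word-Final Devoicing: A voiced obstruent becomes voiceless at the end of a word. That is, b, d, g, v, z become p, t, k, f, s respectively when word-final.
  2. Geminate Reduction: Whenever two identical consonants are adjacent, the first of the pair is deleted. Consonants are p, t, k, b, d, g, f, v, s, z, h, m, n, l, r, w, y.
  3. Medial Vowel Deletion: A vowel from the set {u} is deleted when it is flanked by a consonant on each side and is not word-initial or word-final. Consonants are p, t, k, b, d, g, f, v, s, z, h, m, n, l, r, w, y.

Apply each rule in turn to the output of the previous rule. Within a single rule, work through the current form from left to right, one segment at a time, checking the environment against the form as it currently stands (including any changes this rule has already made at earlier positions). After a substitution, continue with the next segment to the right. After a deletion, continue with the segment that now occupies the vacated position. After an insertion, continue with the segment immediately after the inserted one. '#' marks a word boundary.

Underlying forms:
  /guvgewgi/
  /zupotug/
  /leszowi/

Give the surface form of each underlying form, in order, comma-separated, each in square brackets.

[gvgewgi], [zpotk], [leszowi]

/guvgewgi/:
  1 Word-Final Devoicing: no change — [guvgewgi]
  2 Geminate Reduction: no change — [guvgewgi]
  3 Medial Vowel Deletion: [guvgewgi] → [gvgewgi]
/zupotug/:
  1 Word-Final Devoicing: [zupotug] → [zupotuk]
  2 Geminate Reduction: no change — [zupotuk]
  3 Medial Vowel Deletion: [zupotuk] → [zpotk]
/leszowi/:
  1 Word-Final Devoicing: no change — [leszowi]
  2 Geminate Reduction: no change — [leszowi]
  3 Medial Vowel Deletion: no change — [leszowi]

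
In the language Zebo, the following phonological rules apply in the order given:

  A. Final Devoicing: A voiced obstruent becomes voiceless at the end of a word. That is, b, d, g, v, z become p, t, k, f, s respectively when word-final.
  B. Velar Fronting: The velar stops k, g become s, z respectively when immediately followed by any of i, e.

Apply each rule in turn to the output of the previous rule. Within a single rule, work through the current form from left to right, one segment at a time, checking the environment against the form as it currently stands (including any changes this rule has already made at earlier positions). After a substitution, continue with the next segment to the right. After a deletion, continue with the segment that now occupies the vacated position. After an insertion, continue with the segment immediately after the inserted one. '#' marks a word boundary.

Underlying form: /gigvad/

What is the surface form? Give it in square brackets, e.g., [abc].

A Final Devoicing: [gigvad] → [gigvat]
B Velar Fronting: [gigvat] → [zigvat]

[zigvat]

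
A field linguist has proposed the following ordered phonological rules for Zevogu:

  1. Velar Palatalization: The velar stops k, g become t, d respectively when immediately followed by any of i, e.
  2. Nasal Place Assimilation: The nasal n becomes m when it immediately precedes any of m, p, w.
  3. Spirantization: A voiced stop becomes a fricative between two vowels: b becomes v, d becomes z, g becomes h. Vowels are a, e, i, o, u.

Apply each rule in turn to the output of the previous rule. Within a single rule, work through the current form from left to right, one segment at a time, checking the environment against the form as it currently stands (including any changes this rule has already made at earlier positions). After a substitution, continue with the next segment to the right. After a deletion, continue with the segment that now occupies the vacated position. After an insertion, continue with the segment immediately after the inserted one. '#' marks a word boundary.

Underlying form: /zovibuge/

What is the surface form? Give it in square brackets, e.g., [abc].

1 Velar Palatalization: [zovibuge] → [zovibude]
2 Nasal Place Assimilation: no change — [zovibude]
3 Spirantization: [zovibude] → [zovivuze]

[zovivuze]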